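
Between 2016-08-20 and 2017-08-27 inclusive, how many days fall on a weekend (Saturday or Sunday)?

108

2016-08-20 is a Saturday.
From 2016-08-20 to 2017-08-27 is 373 days inclusive.
373 = 7 × 53 + 2, so there are 53 full weeks plus 2 extra days.
Each full week contributes 2 weekend days (Sat, Sun): 53 × 2 = 106.
The 2 extra days are Saturday, Sunday — 2 of them qualify.
Total: 106 + 2 = 108.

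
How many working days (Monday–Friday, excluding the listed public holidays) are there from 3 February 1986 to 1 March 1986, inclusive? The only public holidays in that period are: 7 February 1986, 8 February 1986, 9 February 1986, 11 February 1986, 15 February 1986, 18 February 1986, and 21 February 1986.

3 February 1986 is a Monday.
From 3 February 1986 to 1 March 1986 is 27 days inclusive.
27 = 7 × 3 + 6, so there are 3 full weeks plus 6 extra days.
Each full week contributes 5 weekdays (Mon–Fri): 3 × 5 = 15.
The 6 extra days are Monday, Tuesday, Wednesday, Thursday, Friday, Saturday — 5 of them qualify.
Total: 15 + 5 = 20.
Holidays: 7 February 1986 (Fri); 8 February 1986 (Sat); 9 February 1986 (Sun); 11 February 1986 (Tue); 15 February 1986 (Sat); 18 February 1986 (Tue); 21 February 1986 (Fri).
4 of the 7 holidays fall on weekdays; the rest are weekends and were already excluded.
Business days: 20 − 4 = 16.

16 working days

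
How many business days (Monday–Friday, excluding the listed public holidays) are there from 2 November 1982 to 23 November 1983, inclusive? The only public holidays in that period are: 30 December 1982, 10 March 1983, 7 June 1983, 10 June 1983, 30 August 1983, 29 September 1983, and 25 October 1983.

2 November 1982 is a Tuesday.
The range spans 387 days (inclusive of both endpoints).
387 = 7 × 55 + 2, so there are 55 full weeks plus 2 extra days.
Each full week contributes 5 weekdays (Mon–Fri): 55 × 5 = 275.
The 2 extra days are Tue, Wed — 2 of them qualify.
Total: 275 + 2 = 277.
Holidays: 30 December 1982 (Thu); 10 March 1983 (Thu); 7 June 1983 (Tue); 10 June 1983 (Fri); 30 August 1983 (Tue); 29 September 1983 (Thu); 25 October 1983 (Tue).
All 7 holidays fall on weekdays, so subtract 7.
Business days: 277 − 7 = 270.

270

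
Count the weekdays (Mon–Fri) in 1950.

1 January 1950 is a Sunday.
That's 365 days from start to end, counting both.
365 = 7 × 52 + 1, so there are 52 full weeks plus 1 extra day.
Each full week contributes 5 weekdays (Mon–Fri): 52 × 5 = 260.
The 1 extra day is Sunday — none qualify.
Total: 260 + 0 = 260.

260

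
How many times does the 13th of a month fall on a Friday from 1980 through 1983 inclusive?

6

Friday-the-13ths by year:
1980: Jun
1981: Feb, Mar, Nov
1982: Aug
1983: May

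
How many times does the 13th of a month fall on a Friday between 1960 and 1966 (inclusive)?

11

Friday-the-13ths by year:
1960: May
1961: Jan, Oct
1962: Apr, Jul
1963: Sep, Dec
1964: Mar, Nov
1965: Aug
1966: May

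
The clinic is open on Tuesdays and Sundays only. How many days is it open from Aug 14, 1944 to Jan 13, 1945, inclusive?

43

Aug 14, 1944 is a Monday.
The range spans 153 days (inclusive of both endpoints).
153 = 7 × 21 + 6, so there are 21 full weeks plus 6 extra days.
Each full week contributes 2 days from the set (Tue, Sun): 21 × 2 = 42.
The 6 extra days are Monday, Tuesday, Wednesday, Thursday, Friday, Saturday — 1 of them qualifies.
Total: 42 + 1 = 43.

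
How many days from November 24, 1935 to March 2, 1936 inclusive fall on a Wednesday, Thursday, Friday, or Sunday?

November 24, 1935 is a Sunday.
That's 100 days from start to end, counting both.
100 = 7 × 14 + 2, so there are 14 full weeks plus 2 extra days.
Each full week contributes 4 days from the set (Wed, Thu, Fri, Sun): 14 × 4 = 56.
The 2 extra days are Sunday, Monday — 1 of them qualifies.
Total: 56 + 1 = 57.

57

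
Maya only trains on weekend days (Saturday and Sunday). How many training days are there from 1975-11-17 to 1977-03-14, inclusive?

138

1975-11-17 is a Monday.
From 1975-11-17 to 1977-03-14 is 484 days inclusive.
484 = 7 × 69 + 1, so there are 69 full weeks plus 1 extra day.
Each full week contributes 2 weekend days (Sat, Sun): 69 × 2 = 138.
The 1 extra day is Monday — none qualify.
Total: 138 + 0 = 138.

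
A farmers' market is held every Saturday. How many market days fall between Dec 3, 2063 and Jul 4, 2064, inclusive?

30 Saturdays

Dec 3, 2063 is a Monday.
The range spans 215 days (inclusive of both endpoints).
215 = 7 × 30 + 5, so there are 30 full weeks plus 5 extra days.
Each full week contributes one Saturday: 30 so far.
The 5 extra days are Monday, Tuesday, Wednesday, Thursday, Friday — none qualify.
Total: 30 + 0 = 30.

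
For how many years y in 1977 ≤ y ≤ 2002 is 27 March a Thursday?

Day of week of March 27 in each year:
1977: Sun, 1978: Mon, 1979: Tue, 1980: Thu ✓, 1981: Fri, 1982: Sat, 1983: Sun, 1984: Tue, 1985: Wed, 1986: Thu ✓, 1987: Fri, 1988: Sun, 1989: Mon, 1990: Tue, 1991: Wed, 1992: Fri, 1993: Sat, 1994: Sun, 1995: Mon, 1996: Wed, 1997: Thu ✓, 1998: Fri, 1999: Sat, 2000: Mon, 2001: Tue, 2002: Wed
Thursdays: 1980, 1986, 1997.

3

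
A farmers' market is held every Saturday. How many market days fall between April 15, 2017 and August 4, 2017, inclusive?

16 Saturdays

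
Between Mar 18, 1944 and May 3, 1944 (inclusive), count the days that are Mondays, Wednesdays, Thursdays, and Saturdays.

27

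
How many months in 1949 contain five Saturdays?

5

A month has five Saturdays exactly when Saturday falls within its first (length − 28) days.
Jan: 31 days, starts Sat → 5 of Sat, Sun, Mon ✓
Feb: 28 days, starts Tue → 5 of (none)
Mar: 31 days, starts Tue → 5 of Tue, Wed, Thu
Apr: 30 days, starts Fri → 5 of Fri, Sat ✓
May: 31 days, starts Sun → 5 of Sun, Mon, Tue
Jun: 30 days, starts Wed → 5 of Wed, Thu
Jul: 31 days, starts Fri → 5 of Fri, Sat, Sun ✓
Aug: 31 days, starts Mon → 5 of Mon, Tue, Wed
Sep: 30 days, starts Thu → 5 of Thu, Fri
Oct: 31 days, starts Sat → 5 of Sat, Sun, Mon ✓
Nov: 30 days, starts Tue → 5 of Tue, Wed
Dec: 31 days, starts Thu → 5 of Thu, Fri, Sat ✓
Months with five Saturdays: Jan, Apr, Jul, Oct, Dec.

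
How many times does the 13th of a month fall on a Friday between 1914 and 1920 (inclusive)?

12

Friday-the-13ths by year:
1914: Feb, Mar, Nov
1915: Aug
1916: Oct
1917: Apr, Jul
1918: Sep, Dec
1919: Jun
1920: Feb, Aug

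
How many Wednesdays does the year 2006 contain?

52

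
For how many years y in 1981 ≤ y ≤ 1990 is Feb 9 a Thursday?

Day of week of February 9 in each year:
1981: Mon, 1982: Tue, 1983: Wed, 1984: Thu ✓, 1985: Sat, 1986: Sun, 1987: Mon, 1988: Tue, 1989: Thu ✓, 1990: Fri
Thursdays: 1984, 1989.

2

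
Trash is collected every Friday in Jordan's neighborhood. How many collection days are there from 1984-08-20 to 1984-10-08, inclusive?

7

1984-08-20 is a Monday.
The range spans 50 days (inclusive of both endpoints).
50 = 7 × 7 + 1, so there are 7 full weeks plus 1 extra day.
Each full week contributes one Friday: 7 so far.
The 1 extra day is Mon — none qualify.
Total: 7 + 0 = 7.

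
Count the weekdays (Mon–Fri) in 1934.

261

1934-01-01 is a Monday.
That's 365 days from start to end, counting both.
365 = 7 × 52 + 1, so there are 52 full weeks plus 1 extra day.
Each full week contributes 5 weekdays (Mon–Fri): 52 × 5 = 260.
The 1 extra day is Mon — 1 of them qualifies.
Total: 260 + 1 = 261.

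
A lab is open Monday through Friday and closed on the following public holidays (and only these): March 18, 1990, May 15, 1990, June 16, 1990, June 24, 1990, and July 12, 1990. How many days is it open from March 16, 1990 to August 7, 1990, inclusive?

101 working days

March 16, 1990 is a Friday.
That's 145 days from start to end, counting both.
145 = 7 × 20 + 5, so there are 20 full weeks plus 5 extra days.
Each full week contributes 5 weekdays (Mon–Fri): 20 × 5 = 100.
The 5 extra days are Friday, Saturday, Sunday, Monday, Tuesday — 3 of them qualify.
Total: 100 + 3 = 103.
Holidays: March 18, 1990 (Sun); May 15, 1990 (Tue); June 16, 1990 (Sat); June 24, 1990 (Sun); July 12, 1990 (Thu).
2 of the 5 holidays fall on weekdays; the rest are weekends and were already excluded.
Business days: 103 − 2 = 101.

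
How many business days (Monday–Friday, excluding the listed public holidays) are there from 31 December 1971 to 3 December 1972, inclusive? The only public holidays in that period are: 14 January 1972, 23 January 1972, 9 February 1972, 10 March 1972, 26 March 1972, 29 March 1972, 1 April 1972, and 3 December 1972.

237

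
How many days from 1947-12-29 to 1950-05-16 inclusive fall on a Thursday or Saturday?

1947-12-29 is a Monday.
The range spans 870 days (inclusive of both endpoints).
870 = 7 × 124 + 2, so there are 124 full weeks plus 2 extra days.
Each full week contributes 2 days from the set (Thu, Sat): 124 × 2 = 248.
The 2 extra days are Monday, Tuesday — none qualify.
Total: 248 + 0 = 248.

248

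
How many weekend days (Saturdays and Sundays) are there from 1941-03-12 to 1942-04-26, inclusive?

1941-03-12 is a Wednesday.
The range spans 411 days (inclusive of both endpoints).
411 = 7 × 58 + 5, so there are 58 full weeks plus 5 extra days.
Each full week contributes 2 weekend days (Sat, Sun): 58 × 2 = 116.
The 5 extra days are Wed, Thu, Fri, Sat, Sun — 2 of them qualify.
Total: 116 + 2 = 118.

118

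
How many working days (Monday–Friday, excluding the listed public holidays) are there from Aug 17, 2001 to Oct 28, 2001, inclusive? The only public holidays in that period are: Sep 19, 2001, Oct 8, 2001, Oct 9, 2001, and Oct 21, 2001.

48 working days

Aug 17, 2001 is a Friday.
From Aug 17, 2001 to Oct 28, 2001 is 73 days inclusive.
73 = 7 × 10 + 3, so there are 10 full weeks plus 3 extra days.
Each full week contributes 5 weekdays (Mon–Fri): 10 × 5 = 50.
The 3 extra days are Friday, Saturday, Sunday — 1 of them qualifies.
Total: 50 + 1 = 51.
Holidays: Sep 19, 2001 (Wed); Oct 8, 2001 (Mon); Oct 9, 2001 (Tue); Oct 21, 2001 (Sun).
3 of the 4 holidays fall on weekdays; the rest are weekends and were already excluded.
Business days: 51 − 3 = 48.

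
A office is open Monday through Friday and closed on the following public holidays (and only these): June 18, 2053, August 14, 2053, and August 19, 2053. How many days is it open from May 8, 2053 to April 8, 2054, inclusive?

May 8, 2053 is a Thursday.
The range spans 336 days (inclusive of both endpoints).
336 = 7 × 48, so the span is exactly 48 full weeks.
Each full week contributes 5 weekdays (Mon–Fri): 48 × 5 = 240.
Total: 240.
Holidays: June 18, 2053 (Wed); August 14, 2053 (Thu); August 19, 2053 (Tue).
All 3 holidays fall on weekdays, so subtract 3.
Business days: 240 − 3 = 237.

237 working days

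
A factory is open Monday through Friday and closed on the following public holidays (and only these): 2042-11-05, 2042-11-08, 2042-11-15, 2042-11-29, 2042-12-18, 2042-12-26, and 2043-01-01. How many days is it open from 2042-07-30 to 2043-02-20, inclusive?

144 business days

2042-07-30 is a Wednesday.
The range spans 206 days (inclusive of both endpoints).
206 = 7 × 29 + 3, so there are 29 full weeks plus 3 extra days.
Each full week contributes 5 weekdays (Mon–Fri): 29 × 5 = 145.
The 3 extra days are Wednesday, Thursday, Friday — 3 of them qualify.
Total: 145 + 3 = 148.
Holidays: 2042-11-05 (Wed); 2042-11-08 (Sat); 2042-11-15 (Sat); 2042-11-29 (Sat); 2042-12-18 (Thu); 2042-12-26 (Fri); 2043-01-01 (Thu).
4 of the 7 holidays fall on weekdays; the rest are weekends and were already excluded.
Business days: 148 − 4 = 144.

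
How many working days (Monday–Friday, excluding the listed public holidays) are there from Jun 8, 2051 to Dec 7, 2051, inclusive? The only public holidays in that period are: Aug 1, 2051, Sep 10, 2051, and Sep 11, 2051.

129 working days

Jun 8, 2051 is a Thursday.
From Jun 8, 2051 to Dec 7, 2051 is 183 days inclusive.
183 = 7 × 26 + 1, so there are 26 full weeks plus 1 extra day.
Each full week contributes 5 weekdays (Mon–Fri): 26 × 5 = 130.
The 1 extra day is Thursday — 1 of them qualifies.
Total: 130 + 1 = 131.
Holidays: Aug 1, 2051 (Tue); Sep 10, 2051 (Sun); Sep 11, 2051 (Mon).
2 of the 3 holidays fall on weekdays; the rest are weekends and were already excluded.
Business days: 131 − 2 = 129.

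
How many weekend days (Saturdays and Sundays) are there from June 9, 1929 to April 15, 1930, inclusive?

89

June 9, 1929 is a Sunday.
The range spans 311 days (inclusive of both endpoints).
311 = 7 × 44 + 3, so there are 44 full weeks plus 3 extra days.
Each full week contributes 2 weekend days (Sat, Sun): 44 × 2 = 88.
The 3 extra days are Sunday, Monday, Tuesday — 1 of them qualifies.
Total: 88 + 1 = 89.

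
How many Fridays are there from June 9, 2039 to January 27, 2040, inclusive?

34

June 9, 2039 is a Thursday.
From June 9, 2039 to January 27, 2040 is 233 days inclusive.
233 = 7 × 33 + 2, so there are 33 full weeks plus 2 extra days.
Each full week contributes one Friday: 33 so far.
The 2 extra days are Thu, Fri — 1 of them qualifies.
Total: 33 + 1 = 34.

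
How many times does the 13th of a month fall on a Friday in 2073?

The 13th falls on a Friday when the month's 13th has weekday Fri.
Jan 13 is Fri ✓; Feb 13 is Mon; Mar 13 is Mon; Apr 13 is Thu; May 13 is Sat; Jun 13 is Tue; Jul 13 is Thu; Aug 13 is Sun; Sep 13 is Wed; Oct 13 is Fri ✓; Nov 13 is Mon; Dec 13 is Wed.
Friday the 13ths: Jan, Oct.

2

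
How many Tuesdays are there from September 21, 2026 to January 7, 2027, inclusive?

16 Tuesdays

September 21, 2026 is a Monday.
The range spans 109 days (inclusive of both endpoints).
109 = 7 × 15 + 4, so there are 15 full weeks plus 4 extra days.
Each full week contributes one Tuesday: 15 so far.
The 4 extra days are Monday, Tuesday, Wednesday, Thursday — 1 of them qualifies.
Total: 15 + 1 = 16.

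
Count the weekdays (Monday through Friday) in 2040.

261 weekdays

Jan 1, 2040 is a Sunday.
The range spans 366 days (inclusive of both endpoints).
366 = 7 × 52 + 2, so there are 52 full weeks plus 2 extra days.
Each full week contributes 5 weekdays (Mon–Fri): 52 × 5 = 260.
The 2 extra days are Sunday, Monday — 1 of them qualifies.
Total: 260 + 1 = 261.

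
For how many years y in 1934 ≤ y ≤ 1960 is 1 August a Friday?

Day of week of August 1 in each year:
1934: Wed, 1935: Thu, 1936: Sat, 1937: Sun, 1938: Mon, 1939: Tue, 1940: Thu, 1941: Fri ✓, 1942: Sat, 1943: Sun, 1944: Tue, 1945: Wed, 1946: Thu, 1947: Fri ✓, 1948: Sun, 1949: Mon, 1950: Tue, 1951: Wed, 1952: Fri ✓, 1953: Sat, 1954: Sun, 1955: Mon, 1956: Wed, 1957: Thu, 1958: Fri ✓, 1959: Sat, 1960: Mon
Fridays: 1941, 1947, 1952, 1958.

4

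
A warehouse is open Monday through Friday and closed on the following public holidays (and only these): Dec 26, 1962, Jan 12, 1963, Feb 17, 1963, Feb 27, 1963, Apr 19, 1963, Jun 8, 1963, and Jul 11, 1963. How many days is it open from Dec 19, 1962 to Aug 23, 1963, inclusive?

Dec 19, 1962 is a Wednesday.
From Dec 19, 1962 to Aug 23, 1963 is 248 days inclusive.
248 = 7 × 35 + 3, so there are 35 full weeks plus 3 extra days.
Each full week contributes 5 weekdays (Mon–Fri): 35 × 5 = 175.
The 3 extra days are Wed, Thu, Fri — 3 of them qualify.
Total: 175 + 3 = 178.
Holidays: Dec 26, 1962 (Wed); Jan 12, 1963 (Sat); Feb 17, 1963 (Sun); Feb 27, 1963 (Wed); Apr 19, 1963 (Fri); Jun 8, 1963 (Sat); Jul 11, 1963 (Thu).
4 of the 7 holidays fall on weekdays; the rest are weekends and were already excluded.
Business days: 178 − 4 = 174.

174 working days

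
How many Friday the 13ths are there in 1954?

The 13th falls on a Friday when the month's 13th has weekday Fri.
Jan 13 is Wed; Feb 13 is Sat; Mar 13 is Sat; Apr 13 is Tue; May 13 is Thu; Jun 13 is Sun; Jul 13 is Tue; Aug 13 is Fri ✓; Sep 13 is Mon; Oct 13 is Wed; Nov 13 is Sat; Dec 13 is Mon.
Friday the 13ths: Aug.

1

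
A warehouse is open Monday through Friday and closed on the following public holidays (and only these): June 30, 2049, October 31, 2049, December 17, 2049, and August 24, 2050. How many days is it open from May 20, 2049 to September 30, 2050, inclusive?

354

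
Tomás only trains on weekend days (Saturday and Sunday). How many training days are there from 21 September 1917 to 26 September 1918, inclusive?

21 September 1917 is a Friday.
That's 371 days from start to end, counting both.
371 = 7 × 53, so the span is exactly 53 full weeks.
Each full week contributes 2 weekend days (Sat, Sun): 53 × 2 = 106.

106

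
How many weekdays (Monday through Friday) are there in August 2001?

23 weekdays

2001-08-01 is a Wednesday.
That's 31 days from start to end, counting both.
31 = 7 × 4 + 3, so there are 4 full weeks plus 3 extra days.
Each full week contributes 5 weekdays (Mon–Fri): 4 × 5 = 20.
The 3 extra days are Wednesday, Thursday, Friday — 3 of them qualify.
Total: 20 + 3 = 23.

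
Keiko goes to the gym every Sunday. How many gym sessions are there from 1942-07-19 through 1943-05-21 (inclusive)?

1942-07-19 is a Sunday.
From 1942-07-19 to 1943-05-21 is 307 days inclusive.
307 = 7 × 43 + 6, so there are 43 full weeks plus 6 extra days.
Each full week contributes one Sunday: 43 so far.
The 6 extra days are Sun, Mon, Tue, Wed, Thu, Fri — 1 of them qualifies.
Total: 43 + 1 = 44.

44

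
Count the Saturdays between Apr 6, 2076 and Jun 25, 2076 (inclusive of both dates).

Apr 6, 2076 is a Monday.
The range spans 81 days (inclusive of both endpoints).
81 = 7 × 11 + 4, so there are 11 full weeks plus 4 extra days.
Each full week contributes one Saturday: 11 so far.
The 4 extra days are Monday, Tuesday, Wednesday, Thursday — none qualify.
Total: 11 + 0 = 11.

11 Saturdays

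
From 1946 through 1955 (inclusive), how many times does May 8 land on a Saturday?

Day of week of May 8 in each year:
1946: Wed, 1947: Thu, 1948: Sat ✓, 1949: Sun, 1950: Mon, 1951: Tue, 1952: Thu, 1953: Fri, 1954: Sat ✓, 1955: Sun
Saturdays: 1948, 1954.

2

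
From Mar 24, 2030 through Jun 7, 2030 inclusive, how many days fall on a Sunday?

Mar 24, 2030 is a Sunday.
The range spans 76 days (inclusive of both endpoints).
76 = 7 × 10 + 6, so there are 10 full weeks plus 6 extra days.
Each full week contributes one Sunday: 10 so far.
The 6 extra days are Sun, Mon, Tue, Wed, Thu, Fri — 1 of them qualifies.
Total: 10 + 1 = 11.

11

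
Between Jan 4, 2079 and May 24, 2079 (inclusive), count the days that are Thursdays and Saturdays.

40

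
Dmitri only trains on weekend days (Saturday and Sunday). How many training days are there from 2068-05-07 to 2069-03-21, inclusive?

90

2068-05-07 is a Monday.
The range spans 319 days (inclusive of both endpoints).
319 = 7 × 45 + 4, so there are 45 full weeks plus 4 extra days.
Each full week contributes 2 weekend days (Sat, Sun): 45 × 2 = 90.
The 4 extra days are Monday, Tuesday, Wednesday, Thursday — none qualify.
Total: 90 + 0 = 90.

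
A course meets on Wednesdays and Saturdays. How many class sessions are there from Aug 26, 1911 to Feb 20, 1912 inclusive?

Aug 26, 1911 is a Saturday.
That's 179 days from start to end, counting both.
179 = 7 × 25 + 4, so there are 25 full weeks plus 4 extra days.
Each full week contributes 2 days from the set (Wed, Sat): 25 × 2 = 50.
The 4 extra days are Sat, Sun, Mon, Tue — 1 of them qualifies.
Total: 50 + 1 = 51.

51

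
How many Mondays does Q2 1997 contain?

13

1997-04-01 is a Tuesday.
From 1997-04-01 to 1997-06-30 is 91 days inclusive.
91 = 7 × 13, so the span is exactly 13 full weeks.
Each full week contributes one Monday: 13 so far.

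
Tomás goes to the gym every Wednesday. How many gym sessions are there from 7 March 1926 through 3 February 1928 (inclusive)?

100 Wednesdays

7 March 1926 is a Sunday.
From 7 March 1926 to 3 February 1928 is 699 days inclusive.
699 = 7 × 99 + 6, so there are 99 full weeks plus 6 extra days.
Each full week contributes one Wednesday: 99 so far.
The 6 extra days are Sunday, Monday, Tuesday, Wednesday, Thursday, Friday — 1 of them qualifies.
Total: 99 + 1 = 100.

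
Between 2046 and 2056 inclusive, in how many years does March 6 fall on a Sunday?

1

Day of week of March 6 in each year:
2046: Tue, 2047: Wed, 2048: Fri, 2049: Sat, 2050: Sun ✓, 2051: Mon, 2052: Wed, 2053: Thu, 2054: Fri, 2055: Sat, 2056: Mon
Sundays: 2050.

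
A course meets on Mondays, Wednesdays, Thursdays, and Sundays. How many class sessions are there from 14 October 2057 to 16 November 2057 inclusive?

20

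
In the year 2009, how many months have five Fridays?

4

A month has five Fridays exactly when Friday falls within its first (length − 28) days.
Jan: 31 days, starts Thu → 5 of Thu, Fri, Sat ✓
Feb: 28 days, starts Sun → 5 of (none)
Mar: 31 days, starts Sun → 5 of Sun, Mon, Tue
Apr: 30 days, starts Wed → 5 of Wed, Thu
May: 31 days, starts Fri → 5 of Fri, Sat, Sun ✓
Jun: 30 days, starts Mon → 5 of Mon, Tue
Jul: 31 days, starts Wed → 5 of Wed, Thu, Fri ✓
Aug: 31 days, starts Sat → 5 of Sat, Sun, Mon
Sep: 30 days, starts Tue → 5 of Tue, Wed
Oct: 31 days, starts Thu → 5 of Thu, Fri, Sat ✓
Nov: 30 days, starts Sun → 5 of Sun, Mon
Dec: 31 days, starts Tue → 5 of Tue, Wed, Thu
Months with five Fridays: Jan, May, Jul, Oct.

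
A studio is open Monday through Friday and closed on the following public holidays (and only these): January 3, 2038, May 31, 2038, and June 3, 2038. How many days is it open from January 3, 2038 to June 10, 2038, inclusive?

112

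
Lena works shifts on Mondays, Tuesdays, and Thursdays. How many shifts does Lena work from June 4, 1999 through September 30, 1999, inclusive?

51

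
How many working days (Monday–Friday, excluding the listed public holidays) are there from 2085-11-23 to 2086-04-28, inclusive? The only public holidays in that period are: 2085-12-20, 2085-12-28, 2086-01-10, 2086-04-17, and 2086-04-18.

106 working days

2085-11-23 is a Friday.
That's 157 days from start to end, counting both.
157 = 7 × 22 + 3, so there are 22 full weeks plus 3 extra days.
Each full week contributes 5 weekdays (Mon–Fri): 22 × 5 = 110.
The 3 extra days are Fri, Sat, Sun — 1 of them qualifies.
Total: 110 + 1 = 111.
Holidays: 2085-12-20 (Thu); 2085-12-28 (Fri); 2086-01-10 (Thu); 2086-04-17 (Wed); 2086-04-18 (Thu).
All 5 holidays fall on weekdays, so subtract 5.
Business days: 111 − 5 = 106.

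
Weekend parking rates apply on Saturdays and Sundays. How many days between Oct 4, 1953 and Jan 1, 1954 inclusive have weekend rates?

Oct 4, 1953 is a Sunday.
From Oct 4, 1953 to Jan 1, 1954 is 90 days inclusive.
90 = 7 × 12 + 6, so there are 12 full weeks plus 6 extra days.
Each full week contributes 2 weekend days (Sat, Sun): 12 × 2 = 24.
The 6 extra days are Sun, Mon, Tue, Wed, Thu, Fri — 1 of them qualifies.
Total: 24 + 1 = 25.

25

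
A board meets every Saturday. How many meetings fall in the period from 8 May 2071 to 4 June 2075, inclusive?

8 May 2071 is a Friday.
That's 1489 days from start to end, counting both.
1489 = 7 × 212 + 5, so there are 212 full weeks plus 5 extra days.
Each full week contributes one Saturday: 212 so far.
The 5 extra days are Friday, Saturday, Sunday, Monday, Tuesday — 1 of them qualifies.
Total: 212 + 1 = 213.

213 Saturdays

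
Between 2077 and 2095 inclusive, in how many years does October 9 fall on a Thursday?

3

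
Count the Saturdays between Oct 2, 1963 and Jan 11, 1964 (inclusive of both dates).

Oct 2, 1963 is a Wednesday.
The range spans 102 days (inclusive of both endpoints).
102 = 7 × 14 + 4, so there are 14 full weeks plus 4 extra days.
Each full week contributes one Saturday: 14 so far.
The 4 extra days are Wed, Thu, Fri, Sat — 1 of them qualifies.
Total: 14 + 1 = 15.

15 Saturdays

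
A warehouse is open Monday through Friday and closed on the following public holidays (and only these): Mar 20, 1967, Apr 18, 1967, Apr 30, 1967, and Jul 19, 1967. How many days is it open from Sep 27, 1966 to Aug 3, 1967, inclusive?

Sep 27, 1966 is a Tuesday.
The range spans 311 days (inclusive of both endpoints).
311 = 7 × 44 + 3, so there are 44 full weeks plus 3 extra days.
Each full week contributes 5 weekdays (Mon–Fri): 44 × 5 = 220.
The 3 extra days are Tue, Wed, Thu — 3 of them qualify.
Total: 220 + 3 = 223.
Holidays: Mar 20, 1967 (Mon); Apr 18, 1967 (Tue); Apr 30, 1967 (Sun); Jul 19, 1967 (Wed).
3 of the 4 holidays fall on weekdays; the rest are weekends and were already excluded.
Business days: 223 − 3 = 220.

220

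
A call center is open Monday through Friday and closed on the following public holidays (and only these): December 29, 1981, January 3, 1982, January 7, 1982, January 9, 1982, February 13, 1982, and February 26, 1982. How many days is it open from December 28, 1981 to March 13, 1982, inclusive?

52

December 28, 1981 is a Monday.
From December 28, 1981 to March 13, 1982 is 76 days inclusive.
76 = 7 × 10 + 6, so there are 10 full weeks plus 6 extra days.
Each full week contributes 5 weekdays (Mon–Fri): 10 × 5 = 50.
The 6 extra days are Monday, Tuesday, Wednesday, Thursday, Friday, Saturday — 5 of them qualify.
Total: 50 + 5 = 55.
Holidays: December 29, 1981 (Tue); January 3, 1982 (Sun); January 7, 1982 (Thu); January 9, 1982 (Sat); February 13, 1982 (Sat); February 26, 1982 (Fri).
3 of the 6 holidays fall on weekdays; the rest are weekends and were already excluded.
Business days: 55 − 3 = 52.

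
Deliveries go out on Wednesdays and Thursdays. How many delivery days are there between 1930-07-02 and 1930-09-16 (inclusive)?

1930-07-02 is a Wednesday.
From 1930-07-02 to 1930-09-16 is 77 days inclusive.
77 = 7 × 11, so the span is exactly 11 full weeks.
Each full week contributes 2 days from the set (Wed, Thu): 11 × 2 = 22.

22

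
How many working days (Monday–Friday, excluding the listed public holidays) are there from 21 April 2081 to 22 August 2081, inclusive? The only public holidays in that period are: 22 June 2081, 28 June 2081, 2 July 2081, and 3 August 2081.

21 April 2081 is a Monday.
From 21 April 2081 to 22 August 2081 is 124 days inclusive.
124 = 7 × 17 + 5, so there are 17 full weeks plus 5 extra days.
Each full week contributes 5 weekdays (Mon–Fri): 17 × 5 = 85.
The 5 extra days are Mon, Tue, Wed, Thu, Fri — 5 of them qualify.
Total: 85 + 5 = 90.
Holidays: 22 June 2081 (Sun); 28 June 2081 (Sat); 2 July 2081 (Wed); 3 August 2081 (Sun).
1 of the 4 holidays fall on weekdays; the rest are weekends and were already excluded.
Business days: 90 − 1 = 89.

89 working days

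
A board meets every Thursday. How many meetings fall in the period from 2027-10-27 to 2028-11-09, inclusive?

2027-10-27 is a Wednesday.
That's 380 days from start to end, counting both.
380 = 7 × 54 + 2, so there are 54 full weeks plus 2 extra days.
Each full week contributes one Thursday: 54 so far.
The 2 extra days are Wednesday, Thursday — 1 of them qualifies.
Total: 54 + 1 = 55.

55 Thursdays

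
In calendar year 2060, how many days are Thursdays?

53

Jan 1, 2060 is a Thursday.
The range spans 366 days (inclusive of both endpoints).
366 = 7 × 52 + 2, so there are 52 full weeks plus 2 extra days.
Each full week contributes one Thursday: 52 so far.
The 2 extra days are Thu, Fri — 1 of them qualifies.
Total: 52 + 1 = 53.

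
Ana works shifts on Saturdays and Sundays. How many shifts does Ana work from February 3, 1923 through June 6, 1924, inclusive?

140

February 3, 1923 is a Saturday.
The range spans 490 days (inclusive of both endpoints).
490 = 7 × 70, so the span is exactly 70 full weeks.
Each full week contributes 2 days from the set (Sat, Sun): 70 × 2 = 140.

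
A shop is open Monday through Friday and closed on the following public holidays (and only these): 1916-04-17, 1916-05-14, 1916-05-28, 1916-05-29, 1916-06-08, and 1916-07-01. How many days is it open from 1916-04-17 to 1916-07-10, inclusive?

58

1916-04-17 is a Monday.
The range spans 85 days (inclusive of both endpoints).
85 = 7 × 12 + 1, so there are 12 full weeks plus 1 extra day.
Each full week contributes 5 weekdays (Mon–Fri): 12 × 5 = 60.
The 1 extra day is Mon — 1 of them qualifies.
Total: 60 + 1 = 61.
Holidays: 1916-04-17 (Mon); 1916-05-14 (Sun); 1916-05-28 (Sun); 1916-05-29 (Mon); 1916-06-08 (Thu); 1916-07-01 (Sat).
3 of the 6 holidays fall on weekdays; the rest are weekends and were already excluded.
Business days: 61 − 3 = 58.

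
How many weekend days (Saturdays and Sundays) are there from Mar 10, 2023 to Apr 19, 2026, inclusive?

Mar 10, 2023 is a Friday.
That's 1137 days from start to end, counting both.
1137 = 7 × 162 + 3, so there are 162 full weeks plus 3 extra days.
Each full week contributes 2 weekend days (Sat, Sun): 162 × 2 = 324.
The 3 extra days are Friday, Saturday, Sunday — 2 of them qualify.
Total: 324 + 2 = 326.

326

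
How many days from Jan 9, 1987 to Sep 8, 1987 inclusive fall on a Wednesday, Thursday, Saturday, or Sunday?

138

Jan 9, 1987 is a Friday.
From Jan 9, 1987 to Sep 8, 1987 is 243 days inclusive.
243 = 7 × 34 + 5, so there are 34 full weeks plus 5 extra days.
Each full week contributes 4 days from the set (Wed, Thu, Sat, Sun): 34 × 4 = 136.
The 5 extra days are Fri, Sat, Sun, Mon, Tue — 2 of them qualify.
Total: 136 + 2 = 138.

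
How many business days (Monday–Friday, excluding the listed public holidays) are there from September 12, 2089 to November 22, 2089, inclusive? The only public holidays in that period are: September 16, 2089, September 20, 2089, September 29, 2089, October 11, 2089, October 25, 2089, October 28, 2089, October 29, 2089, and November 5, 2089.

46 business days

September 12, 2089 is a Monday.
The range spans 72 days (inclusive of both endpoints).
72 = 7 × 10 + 2, so there are 10 full weeks plus 2 extra days.
Each full week contributes 5 weekdays (Mon–Fri): 10 × 5 = 50.
The 2 extra days are Mon, Tue — 2 of them qualify.
Total: 50 + 2 = 52.
Holidays: September 16, 2089 (Fri); September 20, 2089 (Tue); September 29, 2089 (Thu); October 11, 2089 (Tue); October 25, 2089 (Tue); October 28, 2089 (Fri); October 29, 2089 (Sat); November 5, 2089 (Sat).
6 of the 8 holidays fall on weekdays; the rest are weekends and were already excluded.
Business days: 52 − 6 = 46.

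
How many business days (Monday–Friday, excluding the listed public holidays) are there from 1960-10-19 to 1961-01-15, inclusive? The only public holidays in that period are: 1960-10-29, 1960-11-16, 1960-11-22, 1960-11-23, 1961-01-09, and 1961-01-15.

1960-10-19 is a Wednesday.
From 1960-10-19 to 1961-01-15 is 89 days inclusive.
89 = 7 × 12 + 5, so there are 12 full weeks plus 5 extra days.
Each full week contributes 5 weekdays (Mon–Fri): 12 × 5 = 60.
The 5 extra days are Wednesday, Thursday, Friday, Saturday, Sunday — 3 of them qualify.
Total: 60 + 3 = 63.
Holidays: 1960-10-29 (Sat); 1960-11-16 (Wed); 1960-11-22 (Tue); 1960-11-23 (Wed); 1961-01-09 (Mon); 1961-01-15 (Sun).
4 of the 6 holidays fall on weekdays; the rest are weekends and were already excluded.
Business days: 63 − 4 = 59.

59 business days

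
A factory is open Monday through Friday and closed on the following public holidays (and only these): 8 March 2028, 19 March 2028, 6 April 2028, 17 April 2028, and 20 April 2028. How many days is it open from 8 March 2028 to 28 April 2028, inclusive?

34 working days

8 March 2028 is a Wednesday.
The range spans 52 days (inclusive of both endpoints).
52 = 7 × 7 + 3, so there are 7 full weeks plus 3 extra days.
Each full week contributes 5 weekdays (Mon–Fri): 7 × 5 = 35.
The 3 extra days are Wed, Thu, Fri — 3 of them qualify.
Total: 35 + 3 = 38.
Holidays: 8 March 2028 (Wed); 19 March 2028 (Sun); 6 April 2028 (Thu); 17 April 2028 (Mon); 20 April 2028 (Thu).
4 of the 5 holidays fall on weekdays; the rest are weekends and were already excluded.
Business days: 38 − 4 = 34.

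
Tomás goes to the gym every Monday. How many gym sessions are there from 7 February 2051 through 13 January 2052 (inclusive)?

48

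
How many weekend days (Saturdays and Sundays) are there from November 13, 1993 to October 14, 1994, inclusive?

November 13, 1993 is a Saturday.
From November 13, 1993 to October 14, 1994 is 336 days inclusive.
336 = 7 × 48, so the span is exactly 48 full weeks.
Each full week contributes 2 weekend days (Sat, Sun): 48 × 2 = 96.

96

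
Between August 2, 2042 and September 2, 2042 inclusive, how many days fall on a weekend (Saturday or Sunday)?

10

August 2, 2042 is a Saturday.
From August 2, 2042 to September 2, 2042 is 32 days inclusive.
32 = 7 × 4 + 4, so there are 4 full weeks plus 4 extra days.
Each full week contributes 2 weekend days (Sat, Sun): 4 × 2 = 8.
The 4 extra days are Saturday, Sunday, Monday, Tuesday — 2 of them qualify.
Total: 8 + 2 = 10.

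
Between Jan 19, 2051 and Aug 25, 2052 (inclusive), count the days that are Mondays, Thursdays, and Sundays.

251

Jan 19, 2051 is a Thursday.
The range spans 585 days (inclusive of both endpoints).
585 = 7 × 83 + 4, so there are 83 full weeks plus 4 extra days.
Each full week contributes 3 days from the set (Mon, Thu, Sun): 83 × 3 = 249.
The 4 extra days are Thursday, Friday, Saturday, Sunday — 2 of them qualify.
Total: 249 + 2 = 251.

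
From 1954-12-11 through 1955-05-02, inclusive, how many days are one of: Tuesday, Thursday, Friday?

1954-12-11 is a Saturday.
From 1954-12-11 to 1955-05-02 is 143 days inclusive.
143 = 7 × 20 + 3, so there are 20 full weeks plus 3 extra days.
Each full week contributes 3 days from the set (Tue, Thu, Fri): 20 × 3 = 60.
The 3 extra days are Saturday, Sunday, Monday — none qualify.
Total: 60 + 0 = 60.

60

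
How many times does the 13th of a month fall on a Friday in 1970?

The 13th falls on a Friday when the month's 13th has weekday Fri.
Jan 13 is Tue; Feb 13 is Fri ✓; Mar 13 is Fri ✓; Apr 13 is Mon; May 13 is Wed; Jun 13 is Sat; Jul 13 is Mon; Aug 13 is Thu; Sep 13 is Sun; Oct 13 is Tue; Nov 13 is Fri ✓; Dec 13 is Sun.
Friday the 13ths: Feb, Mar, Nov.

3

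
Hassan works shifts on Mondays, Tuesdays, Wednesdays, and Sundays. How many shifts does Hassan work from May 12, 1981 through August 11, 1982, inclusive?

262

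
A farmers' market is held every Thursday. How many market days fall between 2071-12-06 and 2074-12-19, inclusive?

158

2071-12-06 is a Sunday.
That's 1110 days from start to end, counting both.
1110 = 7 × 158 + 4, so there are 158 full weeks plus 4 extra days.
Each full week contributes one Thursday: 158 so far.
The 4 extra days are Sunday, Monday, Tuesday, Wednesday — none qualify.
Total: 158 + 0 = 158.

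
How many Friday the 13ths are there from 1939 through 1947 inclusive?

15

Friday-the-13ths by year:
1939: Jan, Oct
1940: Sep, Dec
1941: Jun
1942: Feb, Mar, Nov
1943: Aug
1944: Oct
1945: Apr, Jul
1946: Sep, Dec
1947: Jun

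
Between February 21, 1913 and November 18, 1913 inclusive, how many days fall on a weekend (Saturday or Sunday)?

February 21, 1913 is a Friday.
That's 271 days from start to end, counting both.
271 = 7 × 38 + 5, so there are 38 full weeks plus 5 extra days.
Each full week contributes 2 weekend days (Sat, Sun): 38 × 2 = 76.
The 5 extra days are Friday, Saturday, Sunday, Monday, Tuesday — 2 of them qualify.
Total: 76 + 2 = 78.

78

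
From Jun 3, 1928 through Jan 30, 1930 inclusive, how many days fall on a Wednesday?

Jun 3, 1928 is a Sunday.
That's 607 days from start to end, counting both.
607 = 7 × 86 + 5, so there are 86 full weeks plus 5 extra days.
Each full week contributes one Wednesday: 86 so far.
The 5 extra days are Sun, Mon, Tue, Wed, Thu — 1 of them qualifies.
Total: 86 + 1 = 87.

87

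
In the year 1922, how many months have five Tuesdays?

4

A month has five Tuesdays exactly when Tuesday falls within its first (length − 28) days.
Jan: 31 days, starts Sun → 5 of Sun, Mon, Tue ✓
Feb: 28 days, starts Wed → 5 of (none)
Mar: 31 days, starts Wed → 5 of Wed, Thu, Fri
Apr: 30 days, starts Sat → 5 of Sat, Sun
May: 31 days, starts Mon → 5 of Mon, Tue, Wed ✓
Jun: 30 days, starts Thu → 5 of Thu, Fri
Jul: 31 days, starts Sat → 5 of Sat, Sun, Mon
Aug: 31 days, starts Tue → 5 of Tue, Wed, Thu ✓
Sep: 30 days, starts Fri → 5 of Fri, Sat
Oct: 31 days, starts Sun → 5 of Sun, Mon, Tue ✓
Nov: 30 days, starts Wed → 5 of Wed, Thu
Dec: 31 days, starts Fri → 5 of Fri, Sat, Sun
Months with five Tuesdays: Jan, May, Aug, Oct.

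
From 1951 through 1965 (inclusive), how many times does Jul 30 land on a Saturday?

Day of week of July 30 in each year:
1951: Mon, 1952: Wed, 1953: Thu, 1954: Fri, 1955: Sat ✓, 1956: Mon, 1957: Tue, 1958: Wed, 1959: Thu, 1960: Sat ✓, 1961: Sun, 1962: Mon, 1963: Tue, 1964: Thu, 1965: Fri
Saturdays: 1955, 1960.

2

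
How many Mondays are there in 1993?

January 1, 1993 is a Friday.
From January 1, 1993 to December 31, 1993 is 365 days inclusive.
365 = 7 × 52 + 1, so there are 52 full weeks plus 1 extra day.
Each full week contributes one Monday: 52 so far.
The 1 extra day is Friday — none qualify.
Total: 52 + 0 = 52.

52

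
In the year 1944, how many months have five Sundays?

5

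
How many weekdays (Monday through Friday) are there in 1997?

1997-01-01 is a Wednesday.
From 1997-01-01 to 1997-12-31 is 365 days inclusive.
365 = 7 × 52 + 1, so there are 52 full weeks plus 1 extra day.
Each full week contributes 5 weekdays (Mon–Fri): 52 × 5 = 260.
The 1 extra day is Wednesday — 1 of them qualifies.
Total: 260 + 1 = 261.

261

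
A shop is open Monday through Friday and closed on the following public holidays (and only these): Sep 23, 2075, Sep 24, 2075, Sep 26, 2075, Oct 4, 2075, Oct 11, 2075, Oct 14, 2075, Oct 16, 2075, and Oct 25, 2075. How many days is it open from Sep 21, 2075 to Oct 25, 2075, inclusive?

Sep 21, 2075 is a Saturday.
That's 35 days from start to end, counting both.
35 = 7 × 5, so the span is exactly 5 full weeks.
Each full week contributes 5 weekdays (Mon–Fri): 5 × 5 = 25.
Total: 25.
Holidays: Sep 23, 2075 (Mon); Sep 24, 2075 (Tue); Sep 26, 2075 (Thu); Oct 4, 2075 (Fri); Oct 11, 2075 (Fri); Oct 14, 2075 (Mon); Oct 16, 2075 (Wed); Oct 25, 2075 (Fri).
All 8 holidays fall on weekdays, so subtract 8.
Business days: 25 − 8 = 17.

17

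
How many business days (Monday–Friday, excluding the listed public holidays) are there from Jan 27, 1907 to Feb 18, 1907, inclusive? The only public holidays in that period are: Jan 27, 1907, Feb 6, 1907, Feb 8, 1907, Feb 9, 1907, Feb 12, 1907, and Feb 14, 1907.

Jan 27, 1907 is a Sunday.
The range spans 23 days (inclusive of both endpoints).
23 = 7 × 3 + 2, so there are 3 full weeks plus 2 extra days.
Each full week contributes 5 weekdays (Mon–Fri): 3 × 5 = 15.
The 2 extra days are Sun, Mon — 1 of them qualifies.
Total: 15 + 1 = 16.
Holidays: Jan 27, 1907 (Sun); Feb 6, 1907 (Wed); Feb 8, 1907 (Fri); Feb 9, 1907 (Sat); Feb 12, 1907 (Tue); Feb 14, 1907 (Thu).
4 of the 6 holidays fall on weekdays; the rest are weekends and were already excluded.
Business days: 16 − 4 = 12.

12 business days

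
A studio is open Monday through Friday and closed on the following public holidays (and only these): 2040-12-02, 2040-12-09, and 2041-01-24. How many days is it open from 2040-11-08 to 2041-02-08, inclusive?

66 working days

2040-11-08 is a Thursday.
The range spans 93 days (inclusive of both endpoints).
93 = 7 × 13 + 2, so there are 13 full weeks plus 2 extra days.
Each full week contributes 5 weekdays (Mon–Fri): 13 × 5 = 65.
The 2 extra days are Thu, Fri — 2 of them qualify.
Total: 65 + 2 = 67.
Holidays: 2040-12-02 (Sun); 2040-12-09 (Sun); 2041-01-24 (Thu).
1 of the 3 holidays fall on weekdays; the rest are weekends and were already excluded.
Business days: 67 − 1 = 66.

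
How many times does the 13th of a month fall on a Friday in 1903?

3

The 13th falls on a Friday when the month's 13th has weekday Fri.
Jan 13 is Tue; Feb 13 is Fri ✓; Mar 13 is Fri ✓; Apr 13 is Mon; May 13 is Wed; Jun 13 is Sat; Jul 13 is Mon; Aug 13 is Thu; Sep 13 is Sun; Oct 13 is Tue; Nov 13 is Fri ✓; Dec 13 is Sun.
Friday the 13ths: Feb, Mar, Nov.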